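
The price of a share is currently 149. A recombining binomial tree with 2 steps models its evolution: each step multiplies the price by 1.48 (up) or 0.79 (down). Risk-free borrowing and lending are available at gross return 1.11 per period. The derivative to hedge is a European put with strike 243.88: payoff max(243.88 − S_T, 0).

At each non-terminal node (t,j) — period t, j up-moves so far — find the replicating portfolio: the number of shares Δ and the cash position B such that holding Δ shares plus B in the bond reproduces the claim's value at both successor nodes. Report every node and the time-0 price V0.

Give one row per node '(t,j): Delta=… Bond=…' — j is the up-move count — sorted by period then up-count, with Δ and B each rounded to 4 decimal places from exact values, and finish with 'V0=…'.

Risk-neutral probability p* = (R−d)/(u−d) = (1.11−0.79)/(1.48−0.79) = 0.4638.
At expiry t=2: V(2,0)=150.8891, V(2,1)=69.6692, V(2,2)=0.0000
Node (1,0) S=117.7100: V=(p*·69.6692+(1−p*)·150.8891)/1.11=102.0017; Δ=(69.6692−150.8891)/(174.2108−92.9909)=-1.0000; B=V−Δ·S=219.7117
Node (1,1) S=220.5200: V=(p*·0.0000+(1−p*)·69.6692)/1.11=33.6566; Δ=(0.0000−69.6692)/(326.3696−174.2108)=-0.4579; B=V−Δ·S=134.6265
Node (0,0) S=149.0000: V=(p*·33.6566+(1−p*)·102.0017)/1.11=63.3382; Δ=(33.6566−102.0017)/(220.5200−117.7100)=-0.6648; B=V−Δ·S=162.3891
Root portfolio cost Δ·149+B reproduces V0=63.3382.

(0,0): Delta=-0.6648 Bond=162.3891
(1,0): Delta=-1.0000 Bond=219.7117
(1,1): Delta=-0.4579 Bond=134.6265
V0=63.3382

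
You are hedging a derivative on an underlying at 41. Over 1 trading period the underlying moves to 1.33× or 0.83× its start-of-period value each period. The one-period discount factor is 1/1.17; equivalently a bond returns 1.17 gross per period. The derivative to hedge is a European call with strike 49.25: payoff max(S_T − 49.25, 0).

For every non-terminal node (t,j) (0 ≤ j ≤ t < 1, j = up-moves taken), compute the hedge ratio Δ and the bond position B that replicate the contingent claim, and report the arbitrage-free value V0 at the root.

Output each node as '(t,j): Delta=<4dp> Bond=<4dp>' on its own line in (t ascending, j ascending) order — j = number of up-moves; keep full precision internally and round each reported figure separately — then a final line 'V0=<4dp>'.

(0,0): Delta=0.2576 Bond=-7.4913
V0=3.0687

Under the risk-neutral measure, an up-move has probability p* = (R−d)/(u−d) = 0.6800 and values discount at R = 1.17.
Terminal payoffs: V(1,0)=0.0000, V(1,1)=5.2800
  t=0,j=0: stock 41.0000 → up 54.5300 (V=5.2800), down 34.0300 (V=0.0000). Price 3.0687; hedge Δ=0.2576, bond B=-7.4913.
The time-0 hedge costs 3.0687, which is the no-arbitrage price.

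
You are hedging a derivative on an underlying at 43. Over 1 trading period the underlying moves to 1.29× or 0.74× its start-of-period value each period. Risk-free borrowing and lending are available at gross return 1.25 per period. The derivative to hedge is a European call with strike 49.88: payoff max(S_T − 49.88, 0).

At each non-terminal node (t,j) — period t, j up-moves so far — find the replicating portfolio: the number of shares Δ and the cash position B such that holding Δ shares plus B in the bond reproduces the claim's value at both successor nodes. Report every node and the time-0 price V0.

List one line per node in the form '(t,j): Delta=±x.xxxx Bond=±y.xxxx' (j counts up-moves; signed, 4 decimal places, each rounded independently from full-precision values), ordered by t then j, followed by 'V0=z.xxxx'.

Risk-neutral probability p* = (R−d)/(u−d) = (1.25−0.74)/(1.29−0.74) = 0.9273.
Payoff layer (t=1): V(1,0)=0.0000, V(1,1)=5.5900
Node (0,0) S=43.0000: V=(p*·5.5900+(1−p*)·0.0000)/1.25=4.1468; Δ=(5.5900−0.0000)/(55.4700−31.8200)=0.2364; B=V−Δ·S=-6.0169
Check: Δ(0,0)·S0 + B(0,0) = 4.1468 = V0.

(0,0): Delta=0.2364 Bond=-6.0169
V0=4.1468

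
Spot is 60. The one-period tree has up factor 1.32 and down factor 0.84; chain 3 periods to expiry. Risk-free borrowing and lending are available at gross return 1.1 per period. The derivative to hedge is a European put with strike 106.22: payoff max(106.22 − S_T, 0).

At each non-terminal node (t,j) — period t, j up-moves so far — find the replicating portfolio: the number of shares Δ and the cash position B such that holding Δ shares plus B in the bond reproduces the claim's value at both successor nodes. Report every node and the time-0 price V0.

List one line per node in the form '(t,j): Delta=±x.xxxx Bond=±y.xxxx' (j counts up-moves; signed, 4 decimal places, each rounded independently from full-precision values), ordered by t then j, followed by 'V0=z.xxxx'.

Since d<R<u, set p* = (R−d)/(u−d) = 0.5417; price each node as the discounted p*-expectation of its children.
Terminal payoffs: V(3,0)=70.6578, V(3,1)=50.3365, V(3,2)=18.4030, V(3,3)=0.0000
Node (2,0) S=42.3360: V=(p*·50.3365+(1−p*)·70.6578)/1.1=54.2276; Δ=(50.3365−70.6578)/(55.8835−35.5622)=-1.0000; B=V−Δ·S=96.5636
Node (2,1) S=66.5280: V=(p*·18.4030+(1−p*)·50.3365)/1.1=30.0356; Δ=(18.4030−50.3365)/(87.8170−55.8835)=-1.0000; B=V−Δ·S=96.5636
Node (2,2) S=104.5440: V=(p*·0.0000+(1−p*)·18.4030)/1.1=7.6679; Δ=(0.0000−18.4030)/(137.9981−87.8170)=-0.3667; B=V−Δ·S=46.0076
Node (1,0) S=50.4000: V=(p*·30.0356+(1−p*)·54.2276)/1.1=37.3851; Δ=(30.0356−54.2276)/(66.5280−42.3360)=-1.0000; B=V−Δ·S=87.7851
Node (1,1) S=79.2000: V=(p*·7.6679+(1−p*)·30.0356)/1.1=16.2907; Δ=(7.6679−30.0356)/(104.5440−66.5280)=-0.5884; B=V−Δ·S=62.8901
Node (0,0) S=60.0000: V=(p*·16.2907+(1−p*)·37.3851)/1.1=23.5991; Δ=(16.2907−37.3851)/(79.2000−50.4000)=-0.7324; B=V−Δ·S=67.5457
Check: Δ(0,0)·S0 + B(0,0) = 23.5991 = V0.

(0,0): Delta=-0.7324 Bond=67.5457
(1,0): Delta=-1.0000 Bond=87.7851
(1,1): Delta=-0.5884 Bond=62.8901
(2,0): Delta=-1.0000 Bond=96.5636
(2,1): Delta=-1.0000 Bond=96.5636
(2,2): Delta=-0.3667 Bond=46.0076
V0=23.5991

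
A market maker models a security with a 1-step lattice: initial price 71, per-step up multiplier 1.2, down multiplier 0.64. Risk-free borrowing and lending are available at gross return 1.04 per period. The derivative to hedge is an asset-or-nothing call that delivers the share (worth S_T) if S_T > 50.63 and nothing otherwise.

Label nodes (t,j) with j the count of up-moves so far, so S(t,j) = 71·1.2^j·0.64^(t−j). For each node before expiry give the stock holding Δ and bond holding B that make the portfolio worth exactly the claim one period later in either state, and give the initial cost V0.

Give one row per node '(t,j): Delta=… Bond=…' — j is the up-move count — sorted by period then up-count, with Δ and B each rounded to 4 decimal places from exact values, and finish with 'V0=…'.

(0,0): Delta=2.1429 Bond=-93.6264
V0=58.5165

Under the risk-neutral measure, an up-move has probability p* = (R−d)/(u−d) = 0.7143 and values discount at R = 1.04.
At expiry t=1: V(1,0)=0.0000, V(1,1)=85.2000
(0,0): S=71.0000. Δ = (V_up−V_dn)/(S_up−S_dn) = (85.2000−0.0000)/(85.2000−45.4400) = 2.1429. V = [p*·85.2000 + (1−p*)·0.0000]/1.04 = 58.5165. B = V − Δ·S = -93.6264.
Root portfolio cost Δ·71+B reproduces V0=58.5165.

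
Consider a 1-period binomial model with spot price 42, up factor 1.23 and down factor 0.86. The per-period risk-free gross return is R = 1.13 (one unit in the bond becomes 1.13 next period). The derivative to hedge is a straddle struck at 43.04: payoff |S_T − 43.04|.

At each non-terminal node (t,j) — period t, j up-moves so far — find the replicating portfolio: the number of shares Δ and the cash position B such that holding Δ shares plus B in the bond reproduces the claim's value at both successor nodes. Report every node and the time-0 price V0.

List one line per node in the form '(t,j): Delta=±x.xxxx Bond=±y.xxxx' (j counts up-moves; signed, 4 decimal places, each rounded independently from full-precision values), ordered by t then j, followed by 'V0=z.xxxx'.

(0,0): Delta=0.1094 Bond=2.6271
V0=7.2217

Risk-neutral probability p* = (R−d)/(u−d) = (1.13−0.86)/(1.23−0.86) = 0.7297.
Terminal values V(1,·): V(1,0)=6.9200, V(1,1)=8.6200
Node (0,0) S=42.0000: V=(p*·8.6200+(1−p*)·6.9200)/1.13=7.2217; Δ=(8.6200−6.9200)/(51.6600−36.1200)=0.1094; B=V−Δ·S=2.6271
Root portfolio cost Δ·42+B reproduces V0=7.2217.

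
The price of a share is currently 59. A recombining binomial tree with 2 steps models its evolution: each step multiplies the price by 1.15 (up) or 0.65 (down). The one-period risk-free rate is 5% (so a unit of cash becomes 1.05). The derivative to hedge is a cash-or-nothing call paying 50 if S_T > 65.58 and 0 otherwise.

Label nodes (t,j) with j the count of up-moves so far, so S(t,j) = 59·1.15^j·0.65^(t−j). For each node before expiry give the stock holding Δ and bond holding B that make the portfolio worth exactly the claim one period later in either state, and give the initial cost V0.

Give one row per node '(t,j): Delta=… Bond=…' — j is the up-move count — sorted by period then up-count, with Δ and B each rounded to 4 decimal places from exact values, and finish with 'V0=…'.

Since d<R<u, set p* = (R−d)/(u−d) = 0.8000; price each node as the discounted p*-expectation of its children.
Terminal values V(2,·): V(2,0)=0.0000, V(2,1)=0.0000, V(2,2)=50.0000
(1,0): S=38.3500. Δ = (V_up−V_dn)/(S_up−S_dn) = (0.0000−0.0000)/(44.1025−24.9275) = 0.0000. V = [p*·0.0000 + (1−p*)·0.0000]/1.05 = 0.0000. B = V − Δ·S = 0.0000.
(1,1): S=67.8500. Δ = (V_up−V_dn)/(S_up−S_dn) = (50.0000−0.0000)/(78.0275−44.1025) = 1.4738. V = [p*·50.0000 + (1−p*)·0.0000]/1.05 = 38.0952. B = V − Δ·S = -61.9048.
(0,0): S=59.0000. Δ = (V_up−V_dn)/(S_up−S_dn) = (38.0952−0.0000)/(67.8500−38.3500) = 1.2914. V = [p*·38.0952 + (1−p*)·0.0000]/1.05 = 29.0249. B = V − Δ·S = -47.1655.
Self-financing check: at every node Δ·S+B equals the discounted successor values.

(0,0): Delta=1.2914 Bond=-47.1655
(1,0): Delta=0.0000 Bond=0.0000
(1,1): Delta=1.4738 Bond=-61.9048
V0=29.0249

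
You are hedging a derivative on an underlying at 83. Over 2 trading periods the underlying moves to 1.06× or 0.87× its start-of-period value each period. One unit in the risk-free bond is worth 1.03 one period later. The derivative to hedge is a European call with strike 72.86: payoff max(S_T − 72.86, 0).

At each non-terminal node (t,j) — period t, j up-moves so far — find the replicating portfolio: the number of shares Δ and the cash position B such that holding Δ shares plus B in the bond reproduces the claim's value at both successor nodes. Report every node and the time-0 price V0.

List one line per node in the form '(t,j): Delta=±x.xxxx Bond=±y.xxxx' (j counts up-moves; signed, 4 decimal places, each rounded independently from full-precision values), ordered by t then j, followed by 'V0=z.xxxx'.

The replicating-portfolio and risk-neutral prices coincide; use p* = (1.03−0.87)/(1.06−0.87) = 0.8421 for the latter.
At expiry t=2: V(2,0)=0.0000, V(2,1)=3.6826, V(2,2)=20.3988
  t=1,j=0: stock 72.2100 → up 76.5426 (V=3.6826), down 62.8227 (V=0.0000). Price 3.0108; hedge Δ=0.2684, bond B=-16.3713.
  t=1,j=1: stock 87.9800 → up 93.2588 (V=20.3988), down 76.5426 (V=3.6826). Price 17.2421; hedge Δ=1.0000, bond B=-70.7379.
  t=0,j=0: stock 83.0000 → up 87.9800 (V=17.2421), down 72.2100 (V=3.0108). Price 14.5583; hedge Δ=0.9024, bond B=-60.3434.
The time-0 hedge costs 14.5583, which is the no-arbitrage price.

(0,0): Delta=0.9024 Bond=-60.3434
(1,0): Delta=0.2684 Bond=-16.3713
(1,1): Delta=1.0000 Bond=-70.7379
V0=14.5583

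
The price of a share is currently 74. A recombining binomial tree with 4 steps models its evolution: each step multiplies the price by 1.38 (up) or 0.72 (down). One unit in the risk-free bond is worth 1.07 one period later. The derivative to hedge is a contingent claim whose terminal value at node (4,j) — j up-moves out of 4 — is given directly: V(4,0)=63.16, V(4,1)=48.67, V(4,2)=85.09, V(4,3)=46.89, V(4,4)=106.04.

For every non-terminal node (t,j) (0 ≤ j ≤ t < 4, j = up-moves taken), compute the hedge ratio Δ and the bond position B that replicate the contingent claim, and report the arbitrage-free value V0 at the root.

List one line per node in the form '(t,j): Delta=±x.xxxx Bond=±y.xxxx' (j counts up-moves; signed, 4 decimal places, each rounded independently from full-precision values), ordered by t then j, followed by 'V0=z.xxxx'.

Since d<R<u, set p* = (R−d)/(u−d) = 0.5303; price each node as the discounted p*-expectation of its children.
Payoff layer (t=4): V(4,0)=63.1600, V(4,1)=48.6700, V(4,2)=85.0900, V(4,3)=46.8900, V(4,4)=106.0400
(3,0): S=27.6204. Δ = (V_up−V_dn)/(S_up−S_dn) = (48.6700−63.1600)/(38.1161−19.8867) = -0.7949. V = [p*·48.6700 + (1−p*)·63.1600]/1.07 = 51.8466. B = V − Δ·S = 73.8012.
(3,1): S=52.9390. Δ = (V_up−V_dn)/(S_up−S_dn) = (85.0900−48.6700)/(73.0558−38.1161) = 1.0424. V = [p*·85.0900 + (1−p*)·48.6700]/1.07 = 63.5361. B = V − Δ·S = 8.3543.
(3,2): S=101.4664. Δ = (V_up−V_dn)/(S_up−S_dn) = (46.8900−85.0900)/(140.0237−73.0558) = -0.5704. V = [p*·46.8900 + (1−p*)·85.0900]/1.07 = 60.5911. B = V − Δ·S = 118.4698.
(3,3): S=194.4773. Δ = (V_up−V_dn)/(S_up−S_dn) = (106.0400−46.8900)/(268.3787−140.0237) = 0.4608. V = [p*·106.0400 + (1−p*)·46.8900]/1.07 = 73.1378. B = V − Δ·S = -16.4834.
(2,0): S=38.3616. Δ = (V_up−V_dn)/(S_up−S_dn) = (63.5361−51.8466)/(52.9390−27.6204) = 0.4617. V = [p*·63.5361 + (1−p*)·51.8466]/1.07 = 54.2482. B = V − Δ·S = 36.5369.
(2,1): S=73.5264. Δ = (V_up−V_dn)/(S_up−S_dn) = (60.5911−63.5361)/(101.4664−52.9390) = -0.0607. V = [p*·60.5911 + (1−p*)·63.5361]/1.07 = 57.9199. B = V − Δ·S = 62.3821.
(2,2): S=140.9256. Δ = (V_up−V_dn)/(S_up−S_dn) = (73.1378−60.5911)/(194.4773−101.4664) = 0.1349. V = [p*·73.1378 + (1−p*)·60.5911]/1.07 = 62.8454. B = V − Δ·S = 43.8352.
(1,0): S=53.2800. Δ = (V_up−V_dn)/(S_up−S_dn) = (57.9199−54.2482)/(73.5264−38.3616) = 0.1044. V = [p*·57.9199 + (1−p*)·54.2482]/1.07 = 52.5190. B = V − Δ·S = 46.9558.
(1,1): S=102.1200. Δ = (V_up−V_dn)/(S_up−S_dn) = (62.8454−57.9199)/(140.9256−73.5264) = 0.0731. V = [p*·62.8454 + (1−p*)·57.9199]/1.07 = 56.5719. B = V − Δ·S = 49.1090.
(0,0): S=74.0000. Δ = (V_up−V_dn)/(S_up−S_dn) = (56.5719−52.5190)/(102.1200−53.2800) = 0.0830. V = [p*·56.5719 + (1−p*)·52.5190]/1.07 = 51.0918. B = V − Δ·S = 44.9511.
Check: Δ(0,0)·S0 + B(0,0) = 51.0918 = V0.

(0,0): Delta=0.0830 Bond=44.9511
(1,0): Delta=0.1044 Bond=46.9558
(1,1): Delta=0.0731 Bond=49.1090
(2,0): Delta=0.4617 Bond=36.5369
(2,1): Delta=-0.0607 Bond=62.3821
(2,2): Delta=0.1349 Bond=43.8352
(3,0): Delta=-0.7949 Bond=73.8012
(3,1): Delta=1.0424 Bond=8.3543
(3,2): Delta=-0.5704 Bond=118.4698
(3,3): Delta=0.4608 Bond=-16.4834
V0=51.0918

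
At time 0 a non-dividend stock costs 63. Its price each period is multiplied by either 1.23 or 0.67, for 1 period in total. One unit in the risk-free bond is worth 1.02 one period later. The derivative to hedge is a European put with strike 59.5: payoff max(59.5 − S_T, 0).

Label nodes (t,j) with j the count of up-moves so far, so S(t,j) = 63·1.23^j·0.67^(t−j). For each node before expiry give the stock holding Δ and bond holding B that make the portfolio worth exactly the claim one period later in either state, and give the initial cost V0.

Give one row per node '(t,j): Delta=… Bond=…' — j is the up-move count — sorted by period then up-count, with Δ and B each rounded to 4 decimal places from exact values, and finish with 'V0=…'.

(0,0): Delta=-0.4901 Bond=37.2316
V0=6.3566

Under the risk-neutral measure, an up-move has probability p* = (R−d)/(u−d) = 0.6250 and values discount at R = 1.02.
Terminal values V(1,·): V(1,0)=17.2900, V(1,1)=0.0000
  t=0,j=0: stock 63.0000 → up 77.4900 (V=0.0000), down 42.2100 (V=17.2900). Price 6.3566; hedge Δ=-0.4901, bond B=37.2316.
Each (Δ,B) replicates both successor values, so the strategy is self-financing and V0 is arbitrage-free.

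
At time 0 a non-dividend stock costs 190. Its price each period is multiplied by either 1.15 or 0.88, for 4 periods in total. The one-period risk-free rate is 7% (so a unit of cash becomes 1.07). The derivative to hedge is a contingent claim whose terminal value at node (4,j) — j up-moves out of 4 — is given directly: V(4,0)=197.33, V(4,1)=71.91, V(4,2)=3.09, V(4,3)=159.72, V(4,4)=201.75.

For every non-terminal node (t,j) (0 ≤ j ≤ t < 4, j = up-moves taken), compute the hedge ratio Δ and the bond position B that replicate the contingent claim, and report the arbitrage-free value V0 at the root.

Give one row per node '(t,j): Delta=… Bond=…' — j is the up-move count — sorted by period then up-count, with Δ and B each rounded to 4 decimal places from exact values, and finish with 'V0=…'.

(0,0): Delta=1.0753 Bond=-110.4380
(1,0): Delta=0.7324 Bond=-60.8415
(1,1): Delta=1.1857 Bond=-142.3064
(2,0): Delta=-2.0135 Bond=338.9228
(2,1): Delta=1.6171 Bond=-235.2154
(2,2): Delta=1.0467 Bond=-117.3426
(3,0): Delta=-3.5876 Bond=566.4545
(3,1): Delta=-1.5064 Bond=276.8339
(3,2): Delta=2.6235 Bond=-474.2129
(3,3): Delta=0.5387 Bond=21.2461
V0=93.8597

Since d<R<u, set p* = (R−d)/(u−d) = 0.7037; price each node as the discounted p*-expectation of its children.
Terminal values V(4,·): V(4,0)=197.3300, V(4,1)=71.9100, V(4,2)=3.0900, V(4,3)=159.7200, V(4,4)=201.7500
(3,0): S=129.4797. Δ = (V_up−V_dn)/(S_up−S_dn) = (71.9100−197.3300)/(148.9016−113.9421) = -3.5876. V = [p*·71.9100 + (1−p*)·197.3300]/1.07 = 101.9360. B = V − Δ·S = 566.4545.
(3,1): S=169.2064. Δ = (V_up−V_dn)/(S_up−S_dn) = (3.0900−71.9100)/(194.5874−148.9016) = -1.5064. V = [p*·3.0900 + (1−p*)·71.9100]/1.07 = 21.9450. B = V − Δ·S = 276.8339.
(3,2): S=221.1220. Δ = (V_up−V_dn)/(S_up−S_dn) = (159.7200−3.0900)/(254.2903−194.5874) = 2.6235. V = [p*·159.7200 + (1−p*)·3.0900]/1.07 = 105.8982. B = V − Δ·S = -474.2129.
(3,3): S=288.9662. Δ = (V_up−V_dn)/(S_up−S_dn) = (201.7500−159.7200)/(332.3112−254.2903) = 0.5387. V = [p*·201.7500 + (1−p*)·159.7200]/1.07 = 176.9128. B = V − Δ·S = 21.2461.
(2,0): S=147.1360. Δ = (V_up−V_dn)/(S_up−S_dn) = (21.9450−101.9360)/(169.2064−129.4797) = -2.0135. V = [p*·21.9450 + (1−p*)·101.9360]/1.07 = 42.6598. B = V − Δ·S = 338.9228.
(2,1): S=192.2800. Δ = (V_up−V_dn)/(S_up−S_dn) = (105.8982−21.9450)/(221.1220−169.2064) = 1.6171. V = [p*·105.8982 + (1−p*)·21.9450]/1.07 = 75.7226. B = V − Δ·S = -235.2154.
(2,2): S=251.2750. Δ = (V_up−V_dn)/(S_up−S_dn) = (176.9128−105.8982)/(288.9662−221.1220) = 1.0467. V = [p*·176.9128 + (1−p*)·105.8982]/1.07 = 145.6742. B = V − Δ·S = -117.3426.
(1,0): S=167.2000. Δ = (V_up−V_dn)/(S_up−S_dn) = (75.7226−42.6598)/(192.2800−147.1360) = 0.7324. V = [p*·75.7226 + (1−p*)·42.6598]/1.07 = 61.6133. B = V − Δ·S = -60.8415.
(1,1): S=218.5000. Δ = (V_up−V_dn)/(S_up−S_dn) = (145.6742−75.7226)/(251.2750−192.2800) = 1.1857. V = [p*·145.6742 + (1−p*)·75.7226]/1.07 = 116.7737. B = V − Δ·S = -142.3064.
(0,0): S=190.0000. Δ = (V_up−V_dn)/(S_up−S_dn) = (116.7737−61.6133)/(218.5000−167.2000) = 1.0753. V = [p*·116.7737 + (1−p*)·61.6133]/1.07 = 93.8597. B = V − Δ·S = -110.4380.
The time-0 hedge costs 93.8597, which is the no-arbitrage price.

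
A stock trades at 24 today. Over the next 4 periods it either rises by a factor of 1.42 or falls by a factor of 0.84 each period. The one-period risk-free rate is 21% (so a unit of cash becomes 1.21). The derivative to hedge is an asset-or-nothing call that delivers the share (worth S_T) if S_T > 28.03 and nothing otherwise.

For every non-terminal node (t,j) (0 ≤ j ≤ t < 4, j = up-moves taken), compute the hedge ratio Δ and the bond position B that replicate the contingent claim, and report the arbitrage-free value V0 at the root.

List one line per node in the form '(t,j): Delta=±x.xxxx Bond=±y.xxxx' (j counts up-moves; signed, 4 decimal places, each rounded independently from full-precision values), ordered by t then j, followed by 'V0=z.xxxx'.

(0,0): Delta=1.1896 Bond=-5.7881
(1,0): Delta=1.4819 Bond=-12.8955
(1,1): Delta=1.0915 Bond=-3.6595
(2,0): Delta=1.8329 Bond=-21.5477
(2,1): Delta=1.3640 Bond=-12.2298
(2,2): Delta=1.0000 Bond=0.0000
(3,0): Delta=0.0000 Bond=0.0000
(3,1): Delta=2.4483 Bond=-40.8707
(3,2): Delta=1.0000 Bond=0.0000
(3,3): Delta=1.0000 Bond=0.0000
V0=22.7629

Risk-neutral probability p* = (R−d)/(u−d) = (1.21−0.84)/(1.42−0.84) = 0.6379.
Terminal values V(4,·): V(4,0)=0.0000, V(4,1)=0.0000, V(4,2)=34.1465, V(4,3)=57.7239, V(4,4)=97.5809
  t=3,j=0: stock 14.2249 → up 20.1994 (V=0.0000), down 11.9489 (V=0.0000). Price 0.0000; hedge Δ=0.0000, bond B=0.0000.
  t=3,j=1: stock 24.0468 → up 34.1465 (V=34.1465), down 20.1994 (V=0.0000). Price 18.0026; hedge Δ=2.4483, bond B=-40.8707.
  t=3,j=2: stock 40.6506 → up 57.7239 (V=57.7239), down 34.1465 (V=34.1465). Price 40.6506; hedge Δ=1.0000, bond B=0.0000.
  t=3,j=3: stock 68.7189 → up 97.5809 (V=97.5809), down 57.7239 (V=57.7239). Price 68.7189; hedge Δ=1.0000, bond B=0.0000.
  t=2,j=0: stock 16.9344 → up 24.0468 (V=18.0026), down 14.2249 (V=0.0000). Price 9.4912; hedge Δ=1.8329, bond B=-21.5477.
  t=2,j=1: stock 28.6272 → up 40.6506 (V=40.6506), down 24.0468 (V=18.0026). Price 26.8186; hedge Δ=1.3640, bond B=-12.2298.
  t=2,j=2: stock 48.3936 → up 68.7189 (V=68.7189), down 40.6506 (V=40.6506). Price 48.3936; hedge Δ=1.0000, bond B=0.0000.
  t=1,j=0: stock 20.1600 → up 28.6272 (V=26.8186), down 16.9344 (V=9.4912). Price 16.9792; hedge Δ=1.4819, bond B=-12.8955.
  t=1,j=1: stock 34.0800 → up 48.3936 (V=48.3936), down 28.6272 (V=26.8186). Price 33.5388; hedge Δ=1.0915, bond B=-3.6595.
  t=0,j=0: stock 24.0000 → up 34.0800 (V=33.5388), down 20.1600 (V=16.9792). Price 22.7629; hedge Δ=1.1896, bond B=-5.7881.
Self-financing check: at every node Δ·S+B equals the discounted successor values.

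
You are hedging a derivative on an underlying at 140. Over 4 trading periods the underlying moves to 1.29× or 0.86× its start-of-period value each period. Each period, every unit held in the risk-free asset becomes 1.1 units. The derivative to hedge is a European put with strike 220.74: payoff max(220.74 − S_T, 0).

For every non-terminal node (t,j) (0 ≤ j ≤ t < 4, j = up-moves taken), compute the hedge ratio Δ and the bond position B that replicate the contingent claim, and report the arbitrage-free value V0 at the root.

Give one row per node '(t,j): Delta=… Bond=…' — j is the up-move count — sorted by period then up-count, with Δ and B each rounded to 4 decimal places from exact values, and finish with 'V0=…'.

(0,0): Delta=-0.5252 Bond=103.2757
(1,0): Delta=-0.8124 Bond=148.1879
(1,1): Delta=-0.3736 Bond=86.2237
(2,0): Delta=-1.0000 Bond=182.4298
(2,1): Delta=-0.7134 Bond=147.6301
(2,2): Delta=-0.1942 Bond=53.0588
(3,0): Delta=-1.0000 Bond=200.6727
(3,1): Delta=-1.0000 Bond=200.6727
(3,2): Delta=-0.5622 Bond=132.0884
(3,3): Delta=0.0000 Bond=0.0000
V0=29.7520

No-arbitrage ⇒ martingale measure with p* = (R−d)/(u−d) = 0.5581.
Payoff layer (t=4): V(4,0)=144.1589, V(4,1)=105.8683, V(4,2)=48.4324, V(4,3)=0.0000, V(4,4)=0.0000
  t=3,j=0: stock 89.0478 → up 114.8717 (V=105.8683), down 76.5811 (V=144.1589). Price 111.6249; hedge Δ=-1.0000, bond B=200.6727.
  t=3,j=1: stock 133.5718 → up 172.3076 (V=48.4324), down 114.8717 (V=105.8683). Price 67.1010; hedge Δ=-1.0000, bond B=200.6727.
  t=3,j=2: stock 200.3576 → up 258.4614 (V=0.0000), down 172.3076 (V=48.4324). Price 19.4549; hedge Δ=-0.5622, bond B=132.0884.
  t=3,j=3: stock 300.5365 → up 387.6920 (V=0.0000), down 258.4614 (V=0.0000). Price 0.0000; hedge Δ=0.0000, bond B=0.0000.
  t=2,j=0: stock 103.5440 → up 133.5718 (V=67.1010), down 89.0478 (V=111.6249). Price 78.8858; hedge Δ=-1.0000, bond B=182.4298.
  t=2,j=1: stock 155.3160 → up 200.3576 (V=19.4549), down 133.5718 (V=67.1010). Price 36.8253; hedge Δ=-0.7134, bond B=147.6301.
  t=2,j=2: stock 232.9740 → up 300.5365 (V=0.0000), down 200.3576 (V=19.4549). Price 7.8149; hedge Δ=-0.1942, bond B=53.0588.
  t=1,j=0: stock 120.4000 → up 155.3160 (V=36.8253), down 103.5440 (V=78.8858). Price 50.3729; hedge Δ=-0.8124, bond B=148.1879.
  t=1,j=1: stock 180.6000 → up 232.9740 (V=7.8149), down 155.3160 (V=36.8253). Price 18.7577; hedge Δ=-0.3736, bond B=86.2237.
  t=0,j=0: stock 140.0000 → up 180.6000 (V=18.7577), down 120.4000 (V=50.3729). Price 29.7520; hedge Δ=-0.5252, bond B=103.2757.
Self-financing check: at every node Δ·S+B equals the discounted successor values.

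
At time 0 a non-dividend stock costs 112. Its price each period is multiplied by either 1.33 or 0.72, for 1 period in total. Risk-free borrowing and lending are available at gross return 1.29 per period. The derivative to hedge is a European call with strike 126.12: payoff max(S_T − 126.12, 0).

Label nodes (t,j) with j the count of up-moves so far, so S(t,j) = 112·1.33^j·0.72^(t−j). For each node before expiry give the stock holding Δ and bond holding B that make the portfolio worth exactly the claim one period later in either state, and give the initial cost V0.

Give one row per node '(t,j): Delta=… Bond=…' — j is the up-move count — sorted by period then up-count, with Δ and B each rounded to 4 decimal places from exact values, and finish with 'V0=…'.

(0,0): Delta=0.3343 Bond=-20.8982
V0=16.5444

Risk-neutral probability p* = (R−d)/(u−d) = (1.29−0.72)/(1.33−0.72) = 0.9344.
Terminal values V(1,·): V(1,0)=0.0000, V(1,1)=22.8400
  t=0,j=0: stock 112.0000 → up 148.9600 (V=22.8400), down 80.6400 (V=0.0000). Price 16.5444; hedge Δ=0.3343, bond B=-20.8982.
Each (Δ,B) replicates both successor values, so the strategy is self-financing and V0 is arbitrage-free.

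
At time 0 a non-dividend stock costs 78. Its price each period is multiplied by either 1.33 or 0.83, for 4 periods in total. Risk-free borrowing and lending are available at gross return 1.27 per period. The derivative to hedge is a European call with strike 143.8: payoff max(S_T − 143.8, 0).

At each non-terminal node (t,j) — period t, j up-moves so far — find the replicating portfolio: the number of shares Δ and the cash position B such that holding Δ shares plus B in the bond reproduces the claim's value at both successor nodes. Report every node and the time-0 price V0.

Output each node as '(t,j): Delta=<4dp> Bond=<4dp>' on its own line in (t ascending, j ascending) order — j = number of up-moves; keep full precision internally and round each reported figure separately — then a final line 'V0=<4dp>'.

Since d<R<u, set p* = (R−d)/(u−d) = 0.8800; price each node as the discounted p*-expectation of its children.
At expiry t=4: V(4,0)=0.0000, V(4,1)=0.0000, V(4,2)=0.0000, V(4,3)=8.5097, V(4,4)=100.2626
Node (3,0) S=44.5994: V=(p*·0.0000+(1−p*)·0.0000)/1.27=0.0000; Δ=(0.0000−0.0000)/(59.3172−37.0175)=0.0000; B=V−Δ·S=0.0000
Node (3,1) S=71.4665: V=(p*·0.0000+(1−p*)·0.0000)/1.27=0.0000; Δ=(0.0000−0.0000)/(95.0504−59.3172)=0.0000; B=V−Δ·S=0.0000
Node (3,2) S=114.5186: V=(p*·8.5097+(1−p*)·0.0000)/1.27=5.8965; Δ=(8.5097−0.0000)/(152.3097−95.0504)=0.1486; B=V−Δ·S=-11.1229
Node (3,3) S=183.5057: V=(p*·100.2626+(1−p*)·8.5097)/1.27=70.2773; Δ=(100.2626−8.5097)/(244.0626−152.3097)=1.0000; B=V−Δ·S=-113.2283
Node (2,0) S=53.7342: V=(p*·0.0000+(1−p*)·0.0000)/1.27=0.0000; Δ=(0.0000−0.0000)/(71.4665−44.5994)=0.0000; B=V−Δ·S=0.0000
Node (2,1) S=86.1042: V=(p*·5.8965+(1−p*)·0.0000)/1.27=4.0858; Δ=(5.8965−0.0000)/(114.5186−71.4665)=0.1370; B=V−Δ·S=-7.7072
Node (2,2) S=137.9742: V=(p*·70.2773+(1−p*)·5.8965)/1.27=49.2533; Δ=(70.2773−5.8965)/(183.5057−114.5186)=0.9332; B=V−Δ·S=-79.5084
Node (1,0) S=64.7400: V=(p*·4.0858+(1−p*)·0.0000)/1.27=2.8311; Δ=(4.0858−0.0000)/(86.1042−53.7342)=0.1262; B=V−Δ·S=-5.3404
Node (1,1) S=103.7400: V=(p*·49.2533+(1−p*)·4.0858)/1.27=34.5143; Δ=(49.2533−4.0858)/(137.9742−86.1042)=0.8708; B=V−Δ·S=-55.8207
Node (0,0) S=78.0000: V=(p*·34.5143+(1−p*)·2.8311)/1.27=24.1829; Δ=(34.5143−2.8311)/(103.7400−64.7400)=0.8124; B=V−Δ·S=-39.1835
Root portfolio cost Δ·78+B reproduces V0=24.1829.

(0,0): Delta=0.8124 Bond=-39.1835
(1,0): Delta=0.1262 Bond=-5.3404
(1,1): Delta=0.8708 Bond=-55.8207
(2,0): Delta=0.0000 Bond=0.0000
(2,1): Delta=0.1370 Bond=-7.7072
(2,2): Delta=0.9332 Bond=-79.5084
(3,0): Delta=0.0000 Bond=0.0000
(3,1): Delta=0.0000 Bond=0.0000
(3,2): Delta=0.1486 Bond=-11.1229
(3,3): Delta=1.0000 Bond=-113.2283
V0=24.1829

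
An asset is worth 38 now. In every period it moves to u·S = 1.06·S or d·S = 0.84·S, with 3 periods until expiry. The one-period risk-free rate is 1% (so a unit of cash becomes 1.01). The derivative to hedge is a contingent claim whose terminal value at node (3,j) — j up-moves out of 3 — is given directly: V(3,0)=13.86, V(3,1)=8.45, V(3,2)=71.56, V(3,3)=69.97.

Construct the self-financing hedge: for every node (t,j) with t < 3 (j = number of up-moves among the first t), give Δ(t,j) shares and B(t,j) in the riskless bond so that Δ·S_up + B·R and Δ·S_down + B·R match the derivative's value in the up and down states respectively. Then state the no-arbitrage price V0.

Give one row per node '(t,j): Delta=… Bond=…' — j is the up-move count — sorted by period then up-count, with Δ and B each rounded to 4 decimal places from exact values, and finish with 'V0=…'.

No-arbitrage ⇒ martingale measure with p* = (R−d)/(u−d) = 0.7727.
Terminal payoffs: V(3,0)=13.8600, V(3,1)=8.4500, V(3,2)=71.5600, V(3,3)=69.9700
(2,0): S=26.8128. Δ = (V_up−V_dn)/(S_up−S_dn) = (8.4500−13.8600)/(28.4216−22.5228) = -0.9171. V = [p*·8.4500 + (1−p*)·13.8600]/1.01 = 9.5837. B = V − Δ·S = 34.1746.
(2,1): S=33.8352. Δ = (V_up−V_dn)/(S_up−S_dn) = (71.5600−8.4500)/(35.8653−28.4216) = 8.4783. V = [p*·71.5600 + (1−p*)·8.4500]/1.01 = 56.6503. B = V − Δ·S = -230.2133.
(2,2): S=42.6968. Δ = (V_up−V_dn)/(S_up−S_dn) = (69.9700−71.5600)/(45.2586−35.8653) = -0.1693. V = [p*·69.9700 + (1−p*)·71.5600]/1.01 = 69.6350. B = V − Δ·S = 76.8623.
(1,0): S=31.9200. Δ = (V_up−V_dn)/(S_up−S_dn) = (56.6503−9.5837)/(33.8352−26.8128) = 6.7024. V = [p*·56.6503 + (1−p*)·9.5837]/1.01 = 45.4984. B = V − Δ·S = -168.4407.
(1,1): S=40.2800. Δ = (V_up−V_dn)/(S_up−S_dn) = (69.6350−56.6503)/(42.6968−33.8352) = 1.4653. V = [p*·69.6350 + (1−p*)·56.6503]/1.01 = 66.0237. B = V − Δ·S = 7.0024.
(0,0): S=38.0000. Δ = (V_up−V_dn)/(S_up−S_dn) = (66.0237−45.4984)/(40.2800−31.9200) = 2.4552. V = [p*·66.0237 + (1−p*)·45.4984]/1.01 = 60.7513. B = V − Δ·S = -32.5456.
Root portfolio cost Δ·38+B reproduces V0=60.7513.

(0,0): Delta=2.4552 Bond=-32.5456
(1,0): Delta=6.7024 Bond=-168.4407
(1,1): Delta=1.4653 Bond=7.0024
(2,0): Delta=-0.9171 Bond=34.1746
(2,1): Delta=8.4783 Bond=-230.2133
(2,2): Delta=-0.1693 Bond=76.8623
V0=60.7513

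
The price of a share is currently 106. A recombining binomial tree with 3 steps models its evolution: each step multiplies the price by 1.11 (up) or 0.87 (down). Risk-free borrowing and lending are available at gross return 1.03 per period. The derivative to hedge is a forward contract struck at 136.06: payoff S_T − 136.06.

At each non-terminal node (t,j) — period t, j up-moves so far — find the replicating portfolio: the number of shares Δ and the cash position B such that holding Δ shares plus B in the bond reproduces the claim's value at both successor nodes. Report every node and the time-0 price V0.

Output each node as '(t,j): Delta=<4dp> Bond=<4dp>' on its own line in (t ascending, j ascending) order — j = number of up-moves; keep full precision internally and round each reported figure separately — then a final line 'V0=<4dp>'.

No-arbitrage ⇒ martingale measure with p* = (R−d)/(u−d) = 0.6667.
Terminal payoffs: V(3,0)=-66.2587, V(3,1)=-47.0031, V(3,2)=-22.4357, V(3,3)=8.9089
  t=2,j=0: stock 80.2314 → up 89.0569 (V=-47.0031), down 69.8013 (V=-66.2587). Price -51.8657; hedge Δ=1.0000, bond B=-132.0971.
  t=2,j=1: stock 102.3642 → up 113.6243 (V=-22.4357), down 89.0569 (V=-47.0031). Price -29.7329; hedge Δ=1.0000, bond B=-132.0971.
  t=2,j=2: stock 130.6026 → up 144.9689 (V=8.9089), down 113.6243 (V=-22.4357). Price -1.4945; hedge Δ=1.0000, bond B=-132.0971.
  t=1,j=0: stock 92.2200 → up 102.3642 (V=-29.7329), down 80.2314 (V=-51.8657). Price -36.0296; hedge Δ=1.0000, bond B=-128.2496.
  t=1,j=1: stock 117.6600 → up 130.6026 (V=-1.4945), down 102.3642 (V=-29.7329). Price -10.5896; hedge Δ=1.0000, bond B=-128.2496.
  t=0,j=0: stock 106.0000 → up 117.6600 (V=-10.5896), down 92.2200 (V=-36.0296). Price -18.5142; hedge Δ=1.0000, bond B=-124.5142.
Each (Δ,B) replicates both successor values, so the strategy is self-financing and V0 is arbitrage-free.

(0,0): Delta=1.0000 Bond=-124.5142
(1,0): Delta=1.0000 Bond=-128.2496
(1,1): Delta=1.0000 Bond=-128.2496
(2,0): Delta=1.0000 Bond=-132.0971
(2,1): Delta=1.0000 Bond=-132.0971
(2,2): Delta=1.0000 Bond=-132.0971
V0=-18.5142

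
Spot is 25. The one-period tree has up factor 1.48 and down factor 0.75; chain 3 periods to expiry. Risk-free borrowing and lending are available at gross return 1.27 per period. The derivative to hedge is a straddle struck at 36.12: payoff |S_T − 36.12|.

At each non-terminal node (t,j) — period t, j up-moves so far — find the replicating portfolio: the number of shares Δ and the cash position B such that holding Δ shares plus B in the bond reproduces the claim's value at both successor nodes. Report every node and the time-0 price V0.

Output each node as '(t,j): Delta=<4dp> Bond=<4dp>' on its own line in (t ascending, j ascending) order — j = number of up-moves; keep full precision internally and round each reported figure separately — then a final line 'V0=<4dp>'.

Risk-neutral probability p* = (R−d)/(u−d) = (1.27−0.75)/(1.48−0.75) = 0.7123.
Terminal values V(3,·): V(3,0)=25.5731, V(3,1)=15.3075, V(3,2)=4.9500, V(3,3)=44.9248
(2,0): S=14.0625. Δ = (V_up−V_dn)/(S_up−S_dn) = (15.3075−25.5731)/(20.8125−10.5469) = -1.0000. V = [p*·15.3075 + (1−p*)·25.5731]/1.27 = 14.3784. B = V − Δ·S = 28.4409.
(2,1): S=27.7500. Δ = (V_up−V_dn)/(S_up−S_dn) = (4.9500−15.3075)/(41.0700−20.8125) = -0.5113. V = [p*·4.9500 + (1−p*)·15.3075]/1.27 = 6.2437. B = V − Δ·S = 20.4321.
(2,2): S=54.7600. Δ = (V_up−V_dn)/(S_up−S_dn) = (44.9248−4.9500)/(81.0448−41.0700) = 1.0000. V = [p*·44.9248 + (1−p*)·4.9500]/1.27 = 26.3191. B = V − Δ·S = -28.4409.
(1,0): S=18.7500. Δ = (V_up−V_dn)/(S_up−S_dn) = (6.2437−14.3784)/(27.7500−14.0625) = -0.5943. V = [p*·6.2437 + (1−p*)·14.3784]/1.27 = 6.7589. B = V − Δ·S = 17.9024.
(1,1): S=37.0000. Δ = (V_up−V_dn)/(S_up−S_dn) = (26.3191−6.2437)/(54.7600−27.7500) = 0.7433. V = [p*·26.3191 + (1−p*)·6.2437]/1.27 = 16.1764. B = V − Δ·S = -11.3241.
(0,0): S=25.0000. Δ = (V_up−V_dn)/(S_up−S_dn) = (16.1764−6.7589)/(37.0000−18.7500) = 0.5160. V = [p*·16.1764 + (1−p*)·6.7589]/1.27 = 10.6041. B = V − Δ·S = -2.2964.
Self-financing check: at every node Δ·S+B equals the discounted successor values.

(0,0): Delta=0.5160 Bond=-2.2964
(1,0): Delta=-0.5943 Bond=17.9024
(1,1): Delta=0.7433 Bond=-11.3241
(2,0): Delta=-1.0000 Bond=28.4409
(2,1): Delta=-0.5113 Bond=20.4321
(2,2): Delta=1.0000 Bond=-28.4409
V0=10.6041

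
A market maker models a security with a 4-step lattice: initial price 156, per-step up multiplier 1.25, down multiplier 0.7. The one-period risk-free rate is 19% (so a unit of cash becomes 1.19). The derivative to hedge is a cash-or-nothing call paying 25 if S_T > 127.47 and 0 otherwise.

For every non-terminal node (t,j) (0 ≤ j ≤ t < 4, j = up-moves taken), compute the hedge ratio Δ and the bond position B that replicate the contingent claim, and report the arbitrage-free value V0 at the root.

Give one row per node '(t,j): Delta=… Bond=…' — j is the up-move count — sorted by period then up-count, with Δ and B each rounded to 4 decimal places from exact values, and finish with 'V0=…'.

The replicating-portfolio and risk-neutral prices coincide; use p* = (1.19−0.7)/(1.25−0.7) = 0.8909 for the latter.
At expiry t=4: V(4,0)=0.0000, V(4,1)=0.0000, V(4,2)=0.0000, V(4,3)=25.0000, V(4,4)=25.0000
Node (3,0) S=53.5080: V=(p*·0.0000+(1−p*)·0.0000)/1.19=0.0000; Δ=(0.0000−0.0000)/(66.8850−37.4556)=0.0000; B=V−Δ·S=0.0000
Node (3,1) S=95.5500: V=(p*·0.0000+(1−p*)·0.0000)/1.19=0.0000; Δ=(0.0000−0.0000)/(119.4375−66.8850)=0.0000; B=V−Δ·S=0.0000
Node (3,2) S=170.6250: V=(p*·25.0000+(1−p*)·0.0000)/1.19=18.7166; Δ=(25.0000−0.0000)/(213.2812−119.4375)=0.2664; B=V−Δ·S=-26.7380
Node (3,3) S=304.6875: V=(p*·25.0000+(1−p*)·25.0000)/1.19=21.0084; Δ=(25.0000−25.0000)/(380.8594−213.2812)=0.0000; B=V−Δ·S=21.0084
Node (2,0) S=76.4400: V=(p*·0.0000+(1−p*)·0.0000)/1.19=0.0000; Δ=(0.0000−0.0000)/(95.5500−53.5080)=0.0000; B=V−Δ·S=0.0000
Node (2,1) S=136.5000: V=(p*·18.7166+(1−p*)·0.0000)/1.19=14.0124; Δ=(18.7166−0.0000)/(170.6250−95.5500)=0.2493; B=V−Δ·S=-20.0177
Node (2,2) S=243.7500: V=(p*·21.0084+(1−p*)·18.7166)/1.19=17.4440; Δ=(21.0084−18.7166)/(304.6875−170.6250)=0.0171; B=V−Δ·S=13.2771
Node (1,0) S=109.2000: V=(p*·14.0124+(1−p*)·0.0000)/1.19=10.4906; Δ=(14.0124−0.0000)/(136.5000−76.4400)=0.2333; B=V−Δ·S=-14.9865
Node (1,1) S=195.0000: V=(p*·17.4440+(1−p*)·14.0124)/1.19=14.3443; Δ=(17.4440−14.0124)/(243.7500−136.5000)=0.0320; B=V−Δ·S=8.1050
Node (0,0) S=156.0000: V=(p*·14.3443+(1−p*)·10.4906)/1.19=11.7007; Δ=(14.3443−10.4906)/(195.0000−109.2000)=0.0449; B=V−Δ·S=4.6940
Self-financing check: at every node Δ·S+B equals the discounted successor values.

(0,0): Delta=0.0449 Bond=4.6940
(1,0): Delta=0.2333 Bond=-14.9865
(1,1): Delta=0.0320 Bond=8.1050
(2,0): Delta=0.0000 Bond=0.0000
(2,1): Delta=0.2493 Bond=-20.0177
(2,2): Delta=0.0171 Bond=13.2771
(3,0): Delta=0.0000 Bond=0.0000
(3,1): Delta=0.0000 Bond=0.0000
(3,2): Delta=0.2664 Bond=-26.7380
(3,3): Delta=0.0000 Bond=21.0084
V0=11.7007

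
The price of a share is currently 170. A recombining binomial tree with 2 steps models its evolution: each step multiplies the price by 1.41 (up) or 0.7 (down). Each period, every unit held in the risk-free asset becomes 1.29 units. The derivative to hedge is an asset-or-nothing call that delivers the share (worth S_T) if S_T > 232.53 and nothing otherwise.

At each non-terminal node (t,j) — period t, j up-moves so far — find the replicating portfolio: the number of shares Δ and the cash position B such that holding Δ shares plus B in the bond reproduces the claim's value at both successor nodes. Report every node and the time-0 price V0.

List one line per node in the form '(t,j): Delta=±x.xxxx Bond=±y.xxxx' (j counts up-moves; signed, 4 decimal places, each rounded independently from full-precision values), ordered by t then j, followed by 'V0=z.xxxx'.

(0,0): Delta=1.8038 Bond=-166.3953
(1,0): Delta=0.0000 Bond=0.0000
(1,1): Delta=1.9859 Bond=-258.3076
V0=140.2475

Risk-neutral probability p* = (R−d)/(u−d) = (1.29−0.7)/(1.41−0.7) = 0.8310.
At expiry t=2: V(2,0)=0.0000, V(2,1)=0.0000, V(2,2)=337.9770
  t=1,j=0: stock 119.0000 → up 167.7900 (V=0.0000), down 83.3000 (V=0.0000). Price 0.0000; hedge Δ=0.0000, bond B=0.0000.
  t=1,j=1: stock 239.7000 → up 337.9770 (V=337.9770), down 167.7900 (V=0.0000). Price 217.7164; hedge Δ=1.9859, bond B=-258.3076.
  t=0,j=0: stock 170.0000 → up 239.7000 (V=217.7164), down 119.0000 (V=0.0000). Price 140.2475; hedge Δ=1.8038, bond B=-166.3953.
The time-0 hedge costs 140.2475, which is the no-arbitrage price.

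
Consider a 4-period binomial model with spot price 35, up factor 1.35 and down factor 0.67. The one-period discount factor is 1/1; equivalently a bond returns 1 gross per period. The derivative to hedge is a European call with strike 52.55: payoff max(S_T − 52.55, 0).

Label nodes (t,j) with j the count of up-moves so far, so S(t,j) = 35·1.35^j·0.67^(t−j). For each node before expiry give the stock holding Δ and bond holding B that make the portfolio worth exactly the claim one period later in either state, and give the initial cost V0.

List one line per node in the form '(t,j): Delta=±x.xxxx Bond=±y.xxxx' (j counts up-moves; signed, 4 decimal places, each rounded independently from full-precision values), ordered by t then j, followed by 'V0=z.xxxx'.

Under the risk-neutral measure, an up-move has probability p* = (R−d)/(u−d) = 0.4853 and values discount at R = 1.
At expiry t=4: V(4,0)=0.0000, V(4,1)=0.0000, V(4,2)=0.0000, V(4,3)=5.1458, V(4,4)=63.7027
(3,0): S=10.5267. Δ = (V_up−V_dn)/(S_up−S_dn) = (0.0000−0.0000)/(14.2111−7.0529) = 0.0000. V = [p*·0.0000 + (1−p*)·0.0000]/1 = 0.0000. B = V − Δ·S = 0.0000.
(3,1): S=21.2105. Δ = (V_up−V_dn)/(S_up−S_dn) = (0.0000−0.0000)/(28.6342−14.2111) = 0.0000. V = [p*·0.0000 + (1−p*)·0.0000]/1 = 0.0000. B = V − Δ·S = 0.0000.
(3,2): S=42.7376. Δ = (V_up−V_dn)/(S_up−S_dn) = (5.1458−0.0000)/(57.6958−28.6342) = 0.1771. V = [p*·5.1458 + (1−p*)·0.0000]/1 = 2.4972. B = V − Δ·S = -5.0701.
(3,3): S=86.1131. Δ = (V_up−V_dn)/(S_up−S_dn) = (63.7027−5.1458)/(116.2527−57.6958) = 1.0000. V = [p*·63.7027 + (1−p*)·5.1458]/1 = 33.5631. B = V − Δ·S = -52.5500.
(2,0): S=15.7115. Δ = (V_up−V_dn)/(S_up−S_dn) = (0.0000−0.0000)/(21.2105−10.5267) = 0.0000. V = [p*·0.0000 + (1−p*)·0.0000]/1 = 0.0000. B = V − Δ·S = 0.0000.
(2,1): S=31.6575. Δ = (V_up−V_dn)/(S_up−S_dn) = (2.4972−0.0000)/(42.7376−21.2105) = 0.1160. V = [p*·2.4972 + (1−p*)·0.0000]/1 = 1.2119. B = V − Δ·S = -2.4605.
(2,2): S=63.7875. Δ = (V_up−V_dn)/(S_up−S_dn) = (33.5631−2.4972)/(86.1131−42.7376) = 0.7162. V = [p*·33.5631 + (1−p*)·2.4972]/1 = 17.5733. B = V − Δ·S = -28.1118.
(1,0): S=23.4500. Δ = (V_up−V_dn)/(S_up−S_dn) = (1.2119−0.0000)/(31.6575−15.7115) = 0.0760. V = [p*·1.2119 + (1−p*)·0.0000]/1 = 0.5881. B = V − Δ·S = -1.1941.
(1,1): S=47.2500. Δ = (V_up−V_dn)/(S_up−S_dn) = (17.5733−1.2119)/(63.7875−31.6575) = 0.5092. V = [p*·17.5733 + (1−p*)·1.2119]/1 = 9.1520. B = V − Δ·S = -14.9089.
(0,0): S=35.0000. Δ = (V_up−V_dn)/(S_up−S_dn) = (9.1520−0.5881)/(47.2500−23.4500) = 0.3598. V = [p*·9.1520 + (1−p*)·0.5881]/1 = 4.7441. B = V − Δ·S = -7.8498.
Root portfolio cost Δ·35+B reproduces V0=4.7441.

(0,0): Delta=0.3598 Bond=-7.8498
(1,0): Delta=0.0760 Bond=-1.1941
(1,1): Delta=0.5092 Bond=-14.9089
(2,0): Delta=0.0000 Bond=0.0000
(2,1): Delta=0.1160 Bond=-2.4605
(2,2): Delta=0.7162 Bond=-28.1118
(3,0): Delta=0.0000 Bond=0.0000
(3,1): Delta=0.0000 Bond=0.0000
(3,2): Delta=0.1771 Bond=-5.0701
(3,3): Delta=1.0000 Bond=-52.5500
V0=4.7441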